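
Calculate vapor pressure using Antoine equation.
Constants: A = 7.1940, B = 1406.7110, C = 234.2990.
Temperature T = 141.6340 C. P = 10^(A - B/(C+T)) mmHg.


C+T = 375.9330
B/(C+T) = 3.7419
log10(P) = 7.1940 - 3.7419 = 3.4521
P = 10^3.4521 = 2831.9173 mmHg

2831.9173 mmHg


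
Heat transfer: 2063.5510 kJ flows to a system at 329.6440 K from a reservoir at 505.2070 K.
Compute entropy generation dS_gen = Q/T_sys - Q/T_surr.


dS_sys = 2063.5510/329.6440 = 6.2599 kJ/K
dS_surr = -2063.5510/505.2070 = -4.0846 kJ/K
dS_gen = 6.2599 - 4.0846 = 2.1754 kJ/K (irreversible)

dS_gen = 2.1754 kJ/K, irreversible


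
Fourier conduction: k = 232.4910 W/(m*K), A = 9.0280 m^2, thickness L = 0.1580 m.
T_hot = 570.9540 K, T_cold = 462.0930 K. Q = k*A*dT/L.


dT = 108.8610 K
Q = 232.4910 * 9.0280 * 108.8610 / 0.1580 = 1446148.6230 W

1446148.6230 W


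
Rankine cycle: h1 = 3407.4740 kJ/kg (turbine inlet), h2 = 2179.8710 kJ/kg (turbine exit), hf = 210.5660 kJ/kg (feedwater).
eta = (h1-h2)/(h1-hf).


W = 1227.6030 kJ/kg
Q_in = 3196.9080 kJ/kg
eta = 0.3840 = 38.3997%

eta = 38.3997%


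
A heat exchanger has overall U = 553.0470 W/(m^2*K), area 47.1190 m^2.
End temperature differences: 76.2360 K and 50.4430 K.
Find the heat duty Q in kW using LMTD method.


LMTD = 62.4543 K
Q = 553.0470 * 47.1190 * 62.4543 = 1627498.6306 W = 1627.4986 kW

1627.4986 kW


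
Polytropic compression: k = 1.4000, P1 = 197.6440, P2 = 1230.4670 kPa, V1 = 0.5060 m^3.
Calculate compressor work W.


(k-1)/k = 0.2857
(P2/P1)^exp = 1.6862
W = 3.5000 * 197.6440 * 0.5060 * (1.6862 - 1) = 240.1906 kJ

240.1906 kJ


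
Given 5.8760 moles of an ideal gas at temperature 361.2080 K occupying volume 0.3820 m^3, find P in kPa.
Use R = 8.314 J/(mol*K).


P = nRT/V = 5.8760 * 8.314 * 361.2080 / 0.3820
= 17646.1175 / 0.3820 = 46194.0250 Pa = 46.1940 kPa

46.1940 kPa


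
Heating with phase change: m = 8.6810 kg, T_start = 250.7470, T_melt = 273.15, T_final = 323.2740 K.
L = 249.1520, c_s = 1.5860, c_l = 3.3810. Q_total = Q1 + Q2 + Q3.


Q1 (sensible, solid) = 8.6810 * 1.5860 * 22.4030 = 308.4460 kJ
Q2 (latent) = 8.6810 * 249.1520 = 2162.8885 kJ
Q3 (sensible, liquid) = 8.6810 * 3.3810 * 50.1240 = 1471.1625 kJ
Q_total = 3942.4970 kJ

3942.4970 kJ


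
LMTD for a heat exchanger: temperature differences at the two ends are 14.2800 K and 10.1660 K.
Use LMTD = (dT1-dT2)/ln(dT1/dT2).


dT1/dT2 = 1.4047
ln(dT1/dT2) = 0.3398
LMTD = 4.1140 / 0.3398 = 12.1067 K

12.1067 K


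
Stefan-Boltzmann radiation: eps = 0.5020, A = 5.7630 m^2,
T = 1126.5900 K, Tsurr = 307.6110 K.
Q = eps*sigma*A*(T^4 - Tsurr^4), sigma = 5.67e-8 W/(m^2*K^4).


T^4 = 1.6109e+12
Tsurr^4 = 8.9538e+09
Q = 0.5020 * 5.67e-8 * 5.7630 * 1.6019e+12 = 262771.5121 W

262771.5121 W


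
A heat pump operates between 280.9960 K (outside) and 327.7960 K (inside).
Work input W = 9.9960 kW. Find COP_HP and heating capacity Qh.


COP = 327.7960 / 46.8000 = 7.0042
Qh = 7.0042 * 9.9960 = 70.0139 kW

COP = 7.0042, Qh = 70.0139 kW


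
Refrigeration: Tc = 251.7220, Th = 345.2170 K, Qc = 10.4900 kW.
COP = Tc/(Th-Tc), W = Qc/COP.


COP = 251.7220 / 93.4950 = 2.6924
W = 10.4900 / 2.6924 = 3.8962 kW

COP = 2.6924, W = 3.8962 kW


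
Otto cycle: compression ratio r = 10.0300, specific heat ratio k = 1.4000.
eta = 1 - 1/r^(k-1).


r^(k-1) = 2.5149
eta = 1 - 1/2.5149 = 0.6024 = 60.2370%

60.2370%


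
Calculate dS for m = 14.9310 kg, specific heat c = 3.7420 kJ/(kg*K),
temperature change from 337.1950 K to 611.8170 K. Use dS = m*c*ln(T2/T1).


T2/T1 = 1.8144
ln(T2/T1) = 0.5958
dS = 14.9310 * 3.7420 * 0.5958 = 33.2868 kJ/K

33.2868 kJ/K


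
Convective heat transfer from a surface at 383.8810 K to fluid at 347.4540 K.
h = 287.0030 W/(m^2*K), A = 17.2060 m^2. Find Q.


dT = 36.4270 K
Q = 287.0030 * 17.2060 * 36.4270 = 179882.8504 W

179882.8504 W


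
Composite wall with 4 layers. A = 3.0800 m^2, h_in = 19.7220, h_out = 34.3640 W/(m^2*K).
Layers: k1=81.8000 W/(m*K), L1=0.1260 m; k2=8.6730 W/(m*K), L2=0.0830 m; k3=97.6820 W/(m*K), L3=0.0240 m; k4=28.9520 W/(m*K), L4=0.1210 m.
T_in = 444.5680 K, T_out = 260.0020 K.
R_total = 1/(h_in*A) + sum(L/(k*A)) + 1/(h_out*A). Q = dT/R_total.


R_conv_in = 1/(19.7220*3.0800) = 0.0165
R_1 = 0.1260/(81.8000*3.0800) = 0.0005
R_2 = 0.0830/(8.6730*3.0800) = 0.0031
R_3 = 0.0240/(97.6820*3.0800) = 7.9771e-05
R_4 = 0.1210/(28.9520*3.0800) = 0.0014
R_conv_out = 1/(34.3640*3.0800) = 0.0094
R_total = 0.0310 K/W
Q = 184.5660 / 0.0310 = 5962.4648 W

R_total = 0.0310 K/W, Q = 5962.4648 W


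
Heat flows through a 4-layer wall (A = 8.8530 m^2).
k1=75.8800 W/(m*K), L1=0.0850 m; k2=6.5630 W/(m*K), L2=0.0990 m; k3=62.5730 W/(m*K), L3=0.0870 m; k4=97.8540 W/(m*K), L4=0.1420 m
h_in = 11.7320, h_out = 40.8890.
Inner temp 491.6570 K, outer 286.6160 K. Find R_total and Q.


R_conv_in = 1/(11.7320*8.8530) = 0.0096
R_1 = 0.0850/(75.8800*8.8530) = 0.0001
R_2 = 0.0990/(6.5630*8.8530) = 0.0017
R_3 = 0.0870/(62.5730*8.8530) = 0.0002
R_4 = 0.1420/(97.8540*8.8530) = 0.0002
R_conv_out = 1/(40.8890*8.8530) = 0.0028
R_total = 0.0145 K/W
Q = 205.0410 / 0.0145 = 14099.9875 W

R_total = 0.0145 K/W, Q = 14099.9875 W


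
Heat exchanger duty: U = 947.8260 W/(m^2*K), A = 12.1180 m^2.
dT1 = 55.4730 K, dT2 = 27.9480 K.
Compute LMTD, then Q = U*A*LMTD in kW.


LMTD = 40.1502 K
Q = 947.8260 * 12.1180 * 40.1502 = 461155.3669 W = 461.1554 kW

461.1554 kW


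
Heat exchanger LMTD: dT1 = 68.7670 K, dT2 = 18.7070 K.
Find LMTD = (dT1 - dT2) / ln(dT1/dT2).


dT1/dT2 = 3.6760
ln(dT1/dT2) = 1.3018
LMTD = 50.0600 / 1.3018 = 38.4537 K

38.4537 K


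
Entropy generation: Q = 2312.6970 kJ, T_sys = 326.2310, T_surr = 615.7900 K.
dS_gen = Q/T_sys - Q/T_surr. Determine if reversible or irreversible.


dS_sys = 2312.6970/326.2310 = 7.0891 kJ/K
dS_surr = -2312.6970/615.7900 = -3.7557 kJ/K
dS_gen = 7.0891 - 3.7557 = 3.3335 kJ/K (irreversible)

dS_gen = 3.3335 kJ/K, irreversible


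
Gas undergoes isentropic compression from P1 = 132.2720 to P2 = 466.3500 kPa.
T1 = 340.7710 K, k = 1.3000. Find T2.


(k-1)/k = 0.2308
(P2/P1)^exp = 1.3375
T2 = 340.7710 * 1.3375 = 455.7742 K

455.7742 K


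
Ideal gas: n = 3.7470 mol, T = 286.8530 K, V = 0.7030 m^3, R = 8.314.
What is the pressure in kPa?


P = nRT/V = 3.7470 * 8.314 * 286.8530 / 0.7030
= 8936.2047 / 0.7030 = 12711.5288 Pa = 12.7115 kPa

12.7115 kPa


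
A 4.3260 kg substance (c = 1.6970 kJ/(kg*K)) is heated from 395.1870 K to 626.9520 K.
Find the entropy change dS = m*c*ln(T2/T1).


T2/T1 = 1.5865
ln(T2/T1) = 0.4615
dS = 4.3260 * 1.6970 * 0.4615 = 3.3881 kJ/K

3.3881 kJ/K


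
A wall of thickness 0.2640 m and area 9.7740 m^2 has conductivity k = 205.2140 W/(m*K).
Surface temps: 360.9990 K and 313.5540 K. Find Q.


dT = 47.4450 K
Q = 205.2140 * 9.7740 * 47.4450 / 0.2640 = 360467.2758 W

360467.2758 W


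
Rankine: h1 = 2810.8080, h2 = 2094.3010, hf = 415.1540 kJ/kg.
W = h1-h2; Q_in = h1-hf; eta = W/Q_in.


W = 716.5070 kJ/kg
Q_in = 2395.6540 kJ/kg
eta = 0.2991 = 29.9086%

eta = 29.9086%


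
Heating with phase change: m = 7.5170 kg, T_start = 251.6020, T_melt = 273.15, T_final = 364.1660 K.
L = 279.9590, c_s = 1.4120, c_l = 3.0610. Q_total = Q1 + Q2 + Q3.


Q1 (sensible, solid) = 7.5170 * 1.4120 * 21.5480 = 228.7106 kJ
Q2 (latent) = 7.5170 * 279.9590 = 2104.4518 kJ
Q3 (sensible, liquid) = 7.5170 * 3.0610 * 91.0160 = 2094.2360 kJ
Q_total = 4427.3984 kJ

4427.3984 kJ


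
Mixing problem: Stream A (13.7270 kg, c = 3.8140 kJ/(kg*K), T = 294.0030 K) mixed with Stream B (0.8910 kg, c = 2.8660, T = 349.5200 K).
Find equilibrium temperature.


num = 16284.9982
den = 54.9084
Tf = 296.5849 K

296.5849 K


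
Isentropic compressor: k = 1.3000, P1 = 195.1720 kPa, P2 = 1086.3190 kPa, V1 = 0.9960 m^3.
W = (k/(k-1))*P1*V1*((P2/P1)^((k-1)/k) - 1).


(k-1)/k = 0.2308
(P2/P1)^exp = 1.4861
W = 4.3333 * 195.1720 * 0.9960 * (1.4861 - 1) = 409.4713 kJ

409.4713 kJ


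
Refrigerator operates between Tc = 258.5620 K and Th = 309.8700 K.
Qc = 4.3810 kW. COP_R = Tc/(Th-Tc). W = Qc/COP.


COP = 258.5620 / 51.3080 = 5.0394
W = 4.3810 / 5.0394 = 0.8693 kW

COP = 5.0394, W = 0.8693 kW


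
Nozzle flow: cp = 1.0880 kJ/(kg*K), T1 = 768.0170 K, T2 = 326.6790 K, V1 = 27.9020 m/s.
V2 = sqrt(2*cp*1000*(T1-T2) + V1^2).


dT = 441.3380 K
2*cp*1000*dT = 960351.4880
V1^2 = 778.5216
V2 = sqrt(961130.0096) = 980.3724 m/s

980.3724 m/s


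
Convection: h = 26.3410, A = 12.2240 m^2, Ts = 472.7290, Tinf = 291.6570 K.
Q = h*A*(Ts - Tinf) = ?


dT = 181.0720 K
Q = 26.3410 * 12.2240 * 181.0720 = 58303.8050 W

58303.8050 W


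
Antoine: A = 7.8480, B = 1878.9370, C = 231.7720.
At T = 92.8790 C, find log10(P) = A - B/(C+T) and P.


C+T = 324.6510
B/(C+T) = 5.7876
log10(P) = 7.8480 - 5.7876 = 2.0604
P = 10^2.0604 = 114.9319 mmHg

114.9319 mmHg


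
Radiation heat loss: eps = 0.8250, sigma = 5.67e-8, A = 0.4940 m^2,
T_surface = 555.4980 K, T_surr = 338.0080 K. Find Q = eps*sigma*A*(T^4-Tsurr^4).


T^4 = 9.5220e+10
Tsurr^4 = 1.3053e+10
Q = 0.8250 * 5.67e-8 * 0.4940 * 8.2167e+10 = 1898.7329 W

1898.7329 W


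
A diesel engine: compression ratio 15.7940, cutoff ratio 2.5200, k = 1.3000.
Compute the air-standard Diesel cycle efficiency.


r^(k-1) = 2.2885
rc^k = 3.3252
eta = 0.4858 = 48.5803%

48.5803%


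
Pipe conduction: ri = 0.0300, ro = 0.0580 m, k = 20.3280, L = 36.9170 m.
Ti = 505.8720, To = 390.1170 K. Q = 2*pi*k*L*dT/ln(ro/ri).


dT = 115.7550 K
ln(ro/ri) = 0.6592
Q = 2*pi*20.3280*36.9170*115.7550 / 0.6592 = 827929.6242 W

827929.6242 W


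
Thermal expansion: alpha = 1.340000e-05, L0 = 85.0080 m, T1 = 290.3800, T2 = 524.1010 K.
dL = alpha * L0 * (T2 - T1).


dT = 233.7210 K
dL = 1.340000e-05 * 85.0080 * 233.7210 = 0.266233 m
L_final = 85.274233 m

dL = 0.266233 m


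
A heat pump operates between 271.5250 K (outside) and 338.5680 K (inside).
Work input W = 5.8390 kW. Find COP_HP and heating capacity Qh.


COP = 338.5680 / 67.0430 = 5.0500
Qh = 5.0500 * 5.8390 = 29.4870 kW

COP = 5.0500, Qh = 29.4870 kW


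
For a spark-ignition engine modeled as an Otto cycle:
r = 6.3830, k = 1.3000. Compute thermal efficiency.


r^(k-1) = 1.7438
eta = 1 - 1/1.7438 = 0.4266 = 42.6554%

42.6554%


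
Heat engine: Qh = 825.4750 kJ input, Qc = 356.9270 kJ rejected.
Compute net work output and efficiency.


W = 825.4750 - 356.9270 = 468.5480 kJ
eta = 468.5480 / 825.4750 = 0.5676 = 56.7610%

W = 468.5480 kJ, eta = 56.7610%


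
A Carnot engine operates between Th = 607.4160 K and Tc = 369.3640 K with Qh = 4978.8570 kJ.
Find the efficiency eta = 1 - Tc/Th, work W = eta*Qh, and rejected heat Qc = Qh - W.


eta = 1 - 369.3640/607.4160 = 0.3919
W = 0.3919 * 4978.8570 = 1951.2605 kJ
Qc = 4978.8570 - 1951.2605 = 3027.5965 kJ

eta = 39.1909%, W = 1951.2605 kJ, Qc = 3027.5965 kJ


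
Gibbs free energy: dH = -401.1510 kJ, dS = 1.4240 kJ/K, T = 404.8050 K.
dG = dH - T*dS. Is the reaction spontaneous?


T*dS = 404.8050 * 1.4240 = 576.4423 kJ
dG = -401.1510 - 576.4423 = -977.5933 kJ (spontaneous)

dG = -977.5933 kJ, spontaneous


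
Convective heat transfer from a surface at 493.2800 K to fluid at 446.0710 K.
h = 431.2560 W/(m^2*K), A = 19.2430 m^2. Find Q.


dT = 47.2090 K
Q = 431.2560 * 19.2430 * 47.2090 = 391771.4026 W

391771.4026 W


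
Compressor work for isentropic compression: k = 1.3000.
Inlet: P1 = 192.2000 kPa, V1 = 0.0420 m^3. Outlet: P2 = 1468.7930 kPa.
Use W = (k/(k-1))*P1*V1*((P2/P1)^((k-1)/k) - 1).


(k-1)/k = 0.2308
(P2/P1)^exp = 1.5989
W = 4.3333 * 192.2000 * 0.0420 * (1.5989 - 1) = 20.9492 kJ

20.9492 kJ


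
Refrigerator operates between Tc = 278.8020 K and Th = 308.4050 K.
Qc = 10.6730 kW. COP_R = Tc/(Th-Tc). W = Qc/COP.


COP = 278.8020 / 29.6030 = 9.4180
W = 10.6730 / 9.4180 = 1.1333 kW

COP = 9.4180, W = 1.1333 kW


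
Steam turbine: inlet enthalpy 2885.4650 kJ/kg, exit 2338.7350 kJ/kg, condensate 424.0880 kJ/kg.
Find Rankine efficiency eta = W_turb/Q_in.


W = 546.7300 kJ/kg
Q_in = 2461.3770 kJ/kg
eta = 0.2221 = 22.2124%

eta = 22.2124%


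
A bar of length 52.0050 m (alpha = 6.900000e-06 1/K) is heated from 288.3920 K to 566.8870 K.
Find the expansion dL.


dT = 278.4950 K
dL = 6.900000e-06 * 52.0050 * 278.4950 = 0.099934 m
L_final = 52.104934 m

dL = 0.099934 m


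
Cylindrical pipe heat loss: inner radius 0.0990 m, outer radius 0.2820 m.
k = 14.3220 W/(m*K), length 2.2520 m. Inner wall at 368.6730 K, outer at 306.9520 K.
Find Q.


dT = 61.7210 K
ln(ro/ri) = 1.0468
Q = 2*pi*14.3220*2.2520*61.7210 / 1.0468 = 11948.8598 W

11948.8598 W


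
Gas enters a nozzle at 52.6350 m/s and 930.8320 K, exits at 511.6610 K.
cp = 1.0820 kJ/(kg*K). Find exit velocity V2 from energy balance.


dT = 419.1710 K
2*cp*1000*dT = 907086.0440
V1^2 = 2770.4432
V2 = sqrt(909856.4872) = 953.8640 m/s

953.8640 m/s


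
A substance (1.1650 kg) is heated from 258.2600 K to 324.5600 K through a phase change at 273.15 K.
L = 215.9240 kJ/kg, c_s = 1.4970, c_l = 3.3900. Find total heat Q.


Q1 (sensible, solid) = 1.1650 * 1.4970 * 14.8900 = 25.9682 kJ
Q2 (latent) = 1.1650 * 215.9240 = 251.5515 kJ
Q3 (sensible, liquid) = 1.1650 * 3.3900 * 51.4100 = 203.0361 kJ
Q_total = 480.5558 kJ

480.5558 kJ


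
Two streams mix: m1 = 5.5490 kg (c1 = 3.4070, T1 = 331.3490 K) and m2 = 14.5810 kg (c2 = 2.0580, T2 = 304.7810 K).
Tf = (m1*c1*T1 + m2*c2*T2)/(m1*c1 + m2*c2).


num = 15410.0758
den = 48.9131
Tf = 315.0498 K

315.0498 K


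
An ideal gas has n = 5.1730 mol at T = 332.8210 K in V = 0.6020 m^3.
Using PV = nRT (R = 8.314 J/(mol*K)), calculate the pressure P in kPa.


P = nRT/V = 5.1730 * 8.314 * 332.8210 / 0.6020
= 14314.0727 / 0.6020 = 23777.5295 Pa = 23.7775 kPa

23.7775 kPa


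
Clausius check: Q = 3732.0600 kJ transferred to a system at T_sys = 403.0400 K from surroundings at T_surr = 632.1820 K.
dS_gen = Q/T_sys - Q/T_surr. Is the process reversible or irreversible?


dS_sys = 3732.0600/403.0400 = 9.2598 kJ/K
dS_surr = -3732.0600/632.1820 = -5.9035 kJ/K
dS_gen = 9.2598 - 5.9035 = 3.3563 kJ/K (irreversible)

dS_gen = 3.3563 kJ/K, irreversible


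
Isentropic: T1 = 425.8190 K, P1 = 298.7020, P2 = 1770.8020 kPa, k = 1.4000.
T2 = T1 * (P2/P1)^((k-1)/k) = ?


(k-1)/k = 0.2857
(P2/P1)^exp = 1.6628
T2 = 425.8190 * 1.6628 = 708.0480 K

708.0480 K


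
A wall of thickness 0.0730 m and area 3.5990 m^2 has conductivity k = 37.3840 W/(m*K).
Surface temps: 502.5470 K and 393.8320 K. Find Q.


dT = 108.7150 K
Q = 37.3840 * 3.5990 * 108.7150 / 0.0730 = 200370.7043 W

200370.7043 W


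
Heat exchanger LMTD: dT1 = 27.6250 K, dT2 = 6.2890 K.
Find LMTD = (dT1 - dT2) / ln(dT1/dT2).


dT1/dT2 = 4.3926
ln(dT1/dT2) = 1.4799
LMTD = 21.3360 / 1.4799 = 14.4170 K

14.4170 K


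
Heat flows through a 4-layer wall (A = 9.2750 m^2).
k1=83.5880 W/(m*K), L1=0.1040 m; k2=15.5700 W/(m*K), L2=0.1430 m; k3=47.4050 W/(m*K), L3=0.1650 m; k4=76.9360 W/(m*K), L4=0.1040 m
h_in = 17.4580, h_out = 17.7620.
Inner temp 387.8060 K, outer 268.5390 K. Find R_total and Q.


R_conv_in = 1/(17.4580*9.2750) = 0.0062
R_1 = 0.1040/(83.5880*9.2750) = 0.0001
R_2 = 0.1430/(15.5700*9.2750) = 0.0010
R_3 = 0.1650/(47.4050*9.2750) = 0.0004
R_4 = 0.1040/(76.9360*9.2750) = 0.0001
R_conv_out = 1/(17.7620*9.2750) = 0.0061
R_total = 0.0139 K/W
Q = 119.2670 / 0.0139 = 8585.7713 W

R_total = 0.0139 K/W, Q = 8585.7713 W


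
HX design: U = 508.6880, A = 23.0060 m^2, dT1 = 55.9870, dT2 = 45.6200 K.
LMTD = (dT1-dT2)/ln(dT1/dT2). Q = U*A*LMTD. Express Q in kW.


LMTD = 50.6267 K
Q = 508.6880 * 23.0060 * 50.6267 = 592478.1913 W = 592.4782 kW

592.4782 kW


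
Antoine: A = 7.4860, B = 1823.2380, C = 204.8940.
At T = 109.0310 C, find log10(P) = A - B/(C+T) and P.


C+T = 313.9250
B/(C+T) = 5.8079
log10(P) = 7.4860 - 5.8079 = 1.6781
P = 10^1.6781 = 47.6565 mmHg

47.6565 mmHg


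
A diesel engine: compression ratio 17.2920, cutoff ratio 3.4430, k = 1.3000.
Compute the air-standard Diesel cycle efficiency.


r^(k-1) = 2.3515
rc^k = 4.9891
eta = 0.4659 = 46.5867%

46.5867%


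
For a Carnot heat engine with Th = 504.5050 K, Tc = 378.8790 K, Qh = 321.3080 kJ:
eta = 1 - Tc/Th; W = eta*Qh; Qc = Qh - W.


eta = 1 - 378.8790/504.5050 = 0.2490
W = 0.2490 * 321.3080 = 80.0084 kJ
Qc = 321.3080 - 80.0084 = 241.2996 kJ

eta = 24.9008%, W = 80.0084 kJ, Qc = 241.2996 kJ


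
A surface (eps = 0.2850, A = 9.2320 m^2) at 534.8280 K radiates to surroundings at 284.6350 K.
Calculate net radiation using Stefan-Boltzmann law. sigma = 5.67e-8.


T^4 = 8.1819e+10
Tsurr^4 = 6.5638e+09
Q = 0.2850 * 5.67e-8 * 9.2320 * 7.5256e+10 = 11226.9813 W

11226.9813 W


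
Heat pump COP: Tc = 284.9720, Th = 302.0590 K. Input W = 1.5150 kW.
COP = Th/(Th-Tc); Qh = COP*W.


COP = 302.0590 / 17.0870 = 17.6777
Qh = 17.6777 * 1.5150 = 26.7817 kW

COP = 17.6777, Qh = 26.7817 kW


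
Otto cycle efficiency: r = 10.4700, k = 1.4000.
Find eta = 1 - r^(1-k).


r^(k-1) = 2.5585
eta = 1 - 1/2.5585 = 0.6091 = 60.9140%

60.9140%


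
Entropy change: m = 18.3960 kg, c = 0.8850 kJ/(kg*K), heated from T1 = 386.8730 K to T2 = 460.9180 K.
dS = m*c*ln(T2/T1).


T2/T1 = 1.1914
ln(T2/T1) = 0.1751
dS = 18.3960 * 0.8850 * 0.1751 = 2.8511 kJ/K

2.8511 kJ/K


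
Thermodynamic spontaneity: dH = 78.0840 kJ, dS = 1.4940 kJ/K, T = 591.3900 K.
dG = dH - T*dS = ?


T*dS = 591.3900 * 1.4940 = 883.5367 kJ
dG = 78.0840 - 883.5367 = -805.4527 kJ (spontaneous)

dG = -805.4527 kJ, spontaneous


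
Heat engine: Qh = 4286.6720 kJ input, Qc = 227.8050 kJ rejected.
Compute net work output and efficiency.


W = 4286.6720 - 227.8050 = 4058.8670 kJ
eta = 4058.8670 / 4286.6720 = 0.9469 = 94.6857%

W = 4058.8670 kJ, eta = 94.6857%


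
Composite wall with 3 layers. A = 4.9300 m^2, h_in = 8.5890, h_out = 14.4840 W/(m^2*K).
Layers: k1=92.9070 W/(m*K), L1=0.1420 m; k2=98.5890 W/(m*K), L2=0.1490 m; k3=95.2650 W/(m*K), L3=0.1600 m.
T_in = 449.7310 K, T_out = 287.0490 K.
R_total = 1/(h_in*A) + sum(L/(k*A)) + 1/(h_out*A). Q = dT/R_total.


R_conv_in = 1/(8.5890*4.9300) = 0.0236
R_1 = 0.1420/(92.9070*4.9300) = 0.0003
R_2 = 0.1490/(98.5890*4.9300) = 0.0003
R_3 = 0.1600/(95.2650*4.9300) = 0.0003
R_conv_out = 1/(14.4840*4.9300) = 0.0140
R_total = 0.0386 K/W
Q = 162.6820 / 0.0386 = 4216.9761 W

R_total = 0.0386 K/W, Q = 4216.9761 W


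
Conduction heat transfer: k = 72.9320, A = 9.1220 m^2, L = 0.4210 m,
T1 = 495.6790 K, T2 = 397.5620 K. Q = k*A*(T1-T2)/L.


dT = 98.1170 K
Q = 72.9320 * 9.1220 * 98.1170 / 0.4210 = 155049.4951 W

155049.4951 W


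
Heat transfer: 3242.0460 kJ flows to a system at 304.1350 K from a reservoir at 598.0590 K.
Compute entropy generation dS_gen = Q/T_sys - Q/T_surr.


dS_sys = 3242.0460/304.1350 = 10.6599 kJ/K
dS_surr = -3242.0460/598.0590 = -5.4209 kJ/K
dS_gen = 10.6599 - 5.4209 = 5.2389 kJ/K (irreversible)

dS_gen = 5.2389 kJ/K, irreversible


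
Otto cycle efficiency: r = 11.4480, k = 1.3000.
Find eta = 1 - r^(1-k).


r^(k-1) = 2.0779
eta = 1 - 1/2.0779 = 0.5187 = 51.8739%

51.8739%


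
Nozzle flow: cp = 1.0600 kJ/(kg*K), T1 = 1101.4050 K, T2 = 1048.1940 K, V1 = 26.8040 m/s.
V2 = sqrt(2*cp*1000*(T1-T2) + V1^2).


dT = 53.2110 K
2*cp*1000*dT = 112807.3200
V1^2 = 718.4544
V2 = sqrt(113525.7744) = 336.9359 m/s

336.9359 m/s


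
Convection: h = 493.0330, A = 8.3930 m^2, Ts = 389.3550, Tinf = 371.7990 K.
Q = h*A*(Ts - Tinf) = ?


dT = 17.5560 K
Q = 493.0330 * 8.3930 * 17.5560 = 72647.1839 W

72647.1839 W


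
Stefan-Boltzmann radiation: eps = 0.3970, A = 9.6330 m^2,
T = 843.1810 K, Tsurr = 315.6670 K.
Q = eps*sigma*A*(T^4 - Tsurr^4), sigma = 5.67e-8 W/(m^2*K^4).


T^4 = 5.0546e+11
Tsurr^4 = 9.9293e+09
Q = 0.3970 * 5.67e-8 * 9.6330 * 4.9553e+11 = 107448.9343 W

107448.9343 W


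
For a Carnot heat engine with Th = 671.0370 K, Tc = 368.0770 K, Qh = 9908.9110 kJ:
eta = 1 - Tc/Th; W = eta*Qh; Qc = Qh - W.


eta = 1 - 368.0770/671.0370 = 0.4515
W = 0.4515 * 9908.9110 = 4473.6783 kJ
Qc = 9908.9110 - 4473.6783 = 5435.2327 kJ

eta = 45.1480%, W = 4473.6783 kJ, Qc = 5435.2327 kJ


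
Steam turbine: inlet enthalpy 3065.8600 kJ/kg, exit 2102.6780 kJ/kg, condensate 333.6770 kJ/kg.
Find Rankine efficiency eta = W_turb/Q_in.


W = 963.1820 kJ/kg
Q_in = 2732.1830 kJ/kg
eta = 0.3525 = 35.2532%

eta = 35.2532%


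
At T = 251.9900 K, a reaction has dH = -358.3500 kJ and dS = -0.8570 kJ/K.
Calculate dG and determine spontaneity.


T*dS = 251.9900 * -0.8570 = -215.9554 kJ
dG = -358.3500 + 215.9554 = -142.3946 kJ (spontaneous)

dG = -142.3946 kJ, spontaneous


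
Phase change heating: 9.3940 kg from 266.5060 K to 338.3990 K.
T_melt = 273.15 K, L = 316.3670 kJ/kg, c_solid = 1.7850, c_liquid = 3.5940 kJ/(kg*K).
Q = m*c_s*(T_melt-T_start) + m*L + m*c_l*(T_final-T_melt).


Q1 (sensible, solid) = 9.3940 * 1.7850 * 6.6440 = 111.4085 kJ
Q2 (latent) = 9.3940 * 316.3670 = 2971.9516 kJ
Q3 (sensible, liquid) = 9.3940 * 3.5940 * 65.2490 = 2202.9391 kJ
Q_total = 5286.2992 kJ

5286.2992 kJ


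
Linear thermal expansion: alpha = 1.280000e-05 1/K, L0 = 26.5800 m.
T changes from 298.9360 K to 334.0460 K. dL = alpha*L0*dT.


dT = 35.1100 K
dL = 1.280000e-05 * 26.5800 * 35.1100 = 0.011945 m
L_final = 26.591945 m

dL = 0.011945 m


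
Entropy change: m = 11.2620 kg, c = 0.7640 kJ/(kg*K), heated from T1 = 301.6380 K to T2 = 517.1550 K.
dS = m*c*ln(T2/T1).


T2/T1 = 1.7145
ln(T2/T1) = 0.5391
dS = 11.2620 * 0.7640 * 0.5391 = 4.6386 kJ/K

4.6386 kJ/K


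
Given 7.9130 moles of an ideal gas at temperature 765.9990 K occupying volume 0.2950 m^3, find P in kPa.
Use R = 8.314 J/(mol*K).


P = nRT/V = 7.9130 * 8.314 * 765.9990 / 0.2950
= 50394.0646 / 0.2950 = 170827.3377 Pa = 170.8273 kPa

170.8273 kPa


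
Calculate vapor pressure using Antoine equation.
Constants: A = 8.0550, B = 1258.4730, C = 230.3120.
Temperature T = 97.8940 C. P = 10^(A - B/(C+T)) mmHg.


C+T = 328.2060
B/(C+T) = 3.8344
log10(P) = 8.0550 - 3.8344 = 4.2206
P = 10^4.2206 = 16618.8230 mmHg

16618.8230 mmHg


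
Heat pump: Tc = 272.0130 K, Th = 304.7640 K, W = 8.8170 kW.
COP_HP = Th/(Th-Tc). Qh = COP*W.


COP = 304.7640 / 32.7510 = 9.3055
Qh = 9.3055 * 8.8170 = 82.0465 kW

COP = 9.3055, Qh = 82.0465 kW


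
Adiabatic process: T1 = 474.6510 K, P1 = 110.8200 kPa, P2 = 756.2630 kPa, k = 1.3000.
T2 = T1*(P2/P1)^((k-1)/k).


(k-1)/k = 0.2308
(P2/P1)^exp = 1.5577
T2 = 474.6510 * 1.5577 = 739.3474 K

739.3474 K


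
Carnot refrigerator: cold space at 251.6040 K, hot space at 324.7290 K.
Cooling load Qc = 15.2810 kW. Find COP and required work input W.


COP = 251.6040 / 73.1250 = 3.4407
W = 15.2810 / 3.4407 = 4.4412 kW

COP = 3.4407, W = 4.4412 kW


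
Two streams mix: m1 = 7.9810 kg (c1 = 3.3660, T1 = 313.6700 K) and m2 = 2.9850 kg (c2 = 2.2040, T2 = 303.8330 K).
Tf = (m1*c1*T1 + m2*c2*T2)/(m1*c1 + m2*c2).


num = 10425.3444
den = 33.4430
Tf = 311.7349 K

311.7349 K


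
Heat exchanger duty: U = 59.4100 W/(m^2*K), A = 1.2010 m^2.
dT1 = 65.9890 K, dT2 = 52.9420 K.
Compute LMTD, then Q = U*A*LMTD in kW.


LMTD = 59.2262 K
Q = 59.4100 * 1.2010 * 59.2262 = 4225.8716 W = 4.2259 kW

4.2259 kW


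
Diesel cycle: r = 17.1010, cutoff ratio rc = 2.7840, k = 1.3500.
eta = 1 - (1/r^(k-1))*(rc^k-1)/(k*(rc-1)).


r^(k-1) = 2.7012
rc^k = 3.9839
eta = 0.5413 = 54.1339%

54.1339%


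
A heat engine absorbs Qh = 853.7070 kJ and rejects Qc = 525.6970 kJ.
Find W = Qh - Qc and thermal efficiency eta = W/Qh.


W = 853.7070 - 525.6970 = 328.0100 kJ
eta = 328.0100 / 853.7070 = 0.3842 = 38.4218%

W = 328.0100 kJ, eta = 38.4218%


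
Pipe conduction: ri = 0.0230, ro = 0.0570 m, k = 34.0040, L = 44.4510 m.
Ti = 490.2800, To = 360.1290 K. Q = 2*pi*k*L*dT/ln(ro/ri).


dT = 130.1510 K
ln(ro/ri) = 0.9076
Q = 2*pi*34.0040*44.4510*130.1510 / 0.9076 = 1361961.9829 W

1361961.9829 W


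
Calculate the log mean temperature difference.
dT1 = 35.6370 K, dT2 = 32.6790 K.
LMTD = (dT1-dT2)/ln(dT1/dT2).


dT1/dT2 = 1.0905
ln(dT1/dT2) = 0.0867
LMTD = 2.9580 / 0.0867 = 34.1366 K

34.1366 K


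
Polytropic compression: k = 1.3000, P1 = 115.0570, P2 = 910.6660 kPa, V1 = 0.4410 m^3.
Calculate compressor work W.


(k-1)/k = 0.2308
(P2/P1)^exp = 1.6119
W = 4.3333 * 115.0570 * 0.4410 * (1.6119 - 1) = 134.5373 kJ

134.5373 kJ


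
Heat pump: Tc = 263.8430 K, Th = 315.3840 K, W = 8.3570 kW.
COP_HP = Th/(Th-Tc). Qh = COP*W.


COP = 315.3840 / 51.5410 = 6.1191
Qh = 6.1191 * 8.3570 = 51.1372 kW

COP = 6.1191, Qh = 51.1372 kW


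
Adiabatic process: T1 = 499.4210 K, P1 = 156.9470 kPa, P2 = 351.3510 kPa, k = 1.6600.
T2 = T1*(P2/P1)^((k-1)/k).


(k-1)/k = 0.3976
(P2/P1)^exp = 1.3777
T2 = 499.4210 * 1.3777 = 688.0480 K

688.0480 K


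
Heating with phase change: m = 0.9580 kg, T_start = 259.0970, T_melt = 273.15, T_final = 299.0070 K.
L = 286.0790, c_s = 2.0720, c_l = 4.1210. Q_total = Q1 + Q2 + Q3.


Q1 (sensible, solid) = 0.9580 * 2.0720 * 14.0530 = 27.8949 kJ
Q2 (latent) = 0.9580 * 286.0790 = 274.0637 kJ
Q3 (sensible, liquid) = 0.9580 * 4.1210 * 25.8570 = 102.0813 kJ
Q_total = 404.0399 kJ

404.0399 kJ


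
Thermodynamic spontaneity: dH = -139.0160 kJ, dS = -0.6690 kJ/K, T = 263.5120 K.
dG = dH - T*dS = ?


T*dS = 263.5120 * -0.6690 = -176.2895 kJ
dG = -139.0160 + 176.2895 = 37.2735 kJ (non-spontaneous)

dG = 37.2735 kJ, non-spontaneous


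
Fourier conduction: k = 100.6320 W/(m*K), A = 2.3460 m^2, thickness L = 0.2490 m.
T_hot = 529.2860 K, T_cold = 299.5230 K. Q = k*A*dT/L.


dT = 229.7630 K
Q = 100.6320 * 2.3460 * 229.7630 / 0.2490 = 217843.6264 W

217843.6264 W


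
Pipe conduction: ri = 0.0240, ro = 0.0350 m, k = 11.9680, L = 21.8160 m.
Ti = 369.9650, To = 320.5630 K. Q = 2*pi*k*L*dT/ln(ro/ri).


dT = 49.4020 K
ln(ro/ri) = 0.3773
Q = 2*pi*11.9680*21.8160*49.4020 / 0.3773 = 214803.2956 W

214803.2956 W


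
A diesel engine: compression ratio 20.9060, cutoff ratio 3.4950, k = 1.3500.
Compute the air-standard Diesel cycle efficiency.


r^(k-1) = 2.8980
rc^k = 5.4157
eta = 0.5476 = 54.7624%

54.7624%


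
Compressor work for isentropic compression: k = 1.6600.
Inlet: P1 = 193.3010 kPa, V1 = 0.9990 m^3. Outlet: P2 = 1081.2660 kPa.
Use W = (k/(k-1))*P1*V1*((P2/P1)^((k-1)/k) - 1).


(k-1)/k = 0.3976
(P2/P1)^exp = 1.9828
W = 2.5152 * 193.3010 * 0.9990 * (1.9828 - 1) = 477.3385 kJ

477.3385 kJ


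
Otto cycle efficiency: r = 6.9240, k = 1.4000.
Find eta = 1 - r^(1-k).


r^(k-1) = 2.1684
eta = 1 - 1/2.1684 = 0.5388 = 53.8834%

53.8834%


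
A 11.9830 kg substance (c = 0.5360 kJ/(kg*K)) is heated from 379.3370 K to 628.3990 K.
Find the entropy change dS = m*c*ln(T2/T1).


T2/T1 = 1.6566
ln(T2/T1) = 0.5048
dS = 11.9830 * 0.5360 * 0.5048 = 3.2420 kJ/K

3.2420 kJ/K


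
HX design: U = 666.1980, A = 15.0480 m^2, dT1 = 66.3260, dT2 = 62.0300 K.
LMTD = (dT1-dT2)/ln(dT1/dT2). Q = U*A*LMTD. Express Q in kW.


LMTD = 64.1540 K
Q = 666.1980 * 15.0480 * 64.1540 = 643140.7703 W = 643.1408 kW

643.1408 kW


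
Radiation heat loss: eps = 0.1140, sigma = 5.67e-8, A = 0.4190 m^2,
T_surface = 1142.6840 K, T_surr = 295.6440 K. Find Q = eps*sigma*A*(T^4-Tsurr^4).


T^4 = 1.7049e+12
Tsurr^4 = 7.6397e+09
Q = 0.1140 * 5.67e-8 * 0.4190 * 1.6973e+12 = 4596.8051 W

4596.8051 W


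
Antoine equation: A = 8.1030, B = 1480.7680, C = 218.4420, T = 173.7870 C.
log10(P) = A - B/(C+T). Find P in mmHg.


C+T = 392.2290
B/(C+T) = 3.7753
log10(P) = 8.1030 - 3.7753 = 4.3277
P = 10^4.3277 = 21268.4607 mmHg

21268.4607 mmHg


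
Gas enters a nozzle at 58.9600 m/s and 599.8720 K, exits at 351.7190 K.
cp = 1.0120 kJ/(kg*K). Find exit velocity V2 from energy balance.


dT = 248.1530 K
2*cp*1000*dT = 502261.6720
V1^2 = 3476.2816
V2 = sqrt(505737.9536) = 711.1526 m/s

711.1526 m/s


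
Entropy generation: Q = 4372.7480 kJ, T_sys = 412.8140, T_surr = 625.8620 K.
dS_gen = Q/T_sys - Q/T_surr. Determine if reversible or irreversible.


dS_sys = 4372.7480/412.8140 = 10.5925 kJ/K
dS_surr = -4372.7480/625.8620 = -6.9868 kJ/K
dS_gen = 10.5925 - 6.9868 = 3.6058 kJ/K (irreversible)

dS_gen = 3.6058 kJ/K, irreversible


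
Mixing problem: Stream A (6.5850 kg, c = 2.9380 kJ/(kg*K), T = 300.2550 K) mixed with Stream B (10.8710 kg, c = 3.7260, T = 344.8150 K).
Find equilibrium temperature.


num = 19775.8033
den = 59.8521
Tf = 330.4113 K

330.4113 K


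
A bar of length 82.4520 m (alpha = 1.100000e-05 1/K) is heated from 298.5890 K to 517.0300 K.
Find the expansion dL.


dT = 218.4410 K
dL = 1.100000e-05 * 82.4520 * 218.4410 = 0.198120 m
L_final = 82.650120 m

dL = 0.198120 m


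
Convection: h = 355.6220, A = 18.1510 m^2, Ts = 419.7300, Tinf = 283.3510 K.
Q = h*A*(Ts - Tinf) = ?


dT = 136.3790 K
Q = 355.6220 * 18.1510 * 136.3790 = 880312.1146 W

880312.1146 W


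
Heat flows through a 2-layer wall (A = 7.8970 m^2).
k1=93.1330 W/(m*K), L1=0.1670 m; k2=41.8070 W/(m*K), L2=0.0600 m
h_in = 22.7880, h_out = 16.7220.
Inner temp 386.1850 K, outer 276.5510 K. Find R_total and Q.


R_conv_in = 1/(22.7880*7.8970) = 0.0056
R_1 = 0.1670/(93.1330*7.8970) = 0.0002
R_2 = 0.0600/(41.8070*7.8970) = 0.0002
R_conv_out = 1/(16.7220*7.8970) = 0.0076
R_total = 0.0135 K/W
Q = 109.6340 / 0.0135 = 8098.0209 W

R_total = 0.0135 K/W, Q = 8098.0209 W


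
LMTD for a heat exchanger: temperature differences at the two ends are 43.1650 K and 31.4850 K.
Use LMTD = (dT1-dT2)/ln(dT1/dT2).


dT1/dT2 = 1.3710
ln(dT1/dT2) = 0.3155
LMTD = 11.6800 / 0.3155 = 37.0184 K

37.0184 K


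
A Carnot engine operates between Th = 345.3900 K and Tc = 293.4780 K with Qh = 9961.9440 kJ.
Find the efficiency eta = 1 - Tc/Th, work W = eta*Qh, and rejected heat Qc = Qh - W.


eta = 1 - 293.4780/345.3900 = 0.1503
W = 0.1503 * 9961.9440 = 1497.2768 kJ
Qc = 9961.9440 - 1497.2768 = 8464.6672 kJ

eta = 15.0300%, W = 1497.2768 kJ, Qc = 8464.6672 kJ


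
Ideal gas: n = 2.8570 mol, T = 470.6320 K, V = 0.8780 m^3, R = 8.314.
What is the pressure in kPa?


P = nRT/V = 2.8570 * 8.314 * 470.6320 / 0.8780
= 11178.9680 / 0.8780 = 12732.3098 Pa = 12.7323 kPa

12.7323 kPa


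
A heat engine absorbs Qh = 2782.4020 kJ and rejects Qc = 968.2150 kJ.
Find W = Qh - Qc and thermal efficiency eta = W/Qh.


W = 2782.4020 - 968.2150 = 1814.1870 kJ
eta = 1814.1870 / 2782.4020 = 0.6520 = 65.2022%

W = 1814.1870 kJ, eta = 65.2022%


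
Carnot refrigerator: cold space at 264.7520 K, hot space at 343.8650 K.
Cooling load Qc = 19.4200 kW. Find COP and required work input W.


COP = 264.7520 / 79.1130 = 3.3465
W = 19.4200 / 3.3465 = 5.8031 kW

COP = 3.3465, W = 5.8031 kW


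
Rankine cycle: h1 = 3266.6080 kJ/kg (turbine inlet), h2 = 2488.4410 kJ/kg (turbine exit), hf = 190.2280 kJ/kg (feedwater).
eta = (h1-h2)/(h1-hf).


W = 778.1670 kJ/kg
Q_in = 3076.3800 kJ/kg
eta = 0.2529 = 25.2949%

eta = 25.2949%


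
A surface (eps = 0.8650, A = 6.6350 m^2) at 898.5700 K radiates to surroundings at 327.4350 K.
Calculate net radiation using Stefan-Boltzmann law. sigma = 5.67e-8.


T^4 = 6.5194e+11
Tsurr^4 = 1.1495e+10
Q = 0.8650 * 5.67e-8 * 6.6350 * 6.4045e+11 = 208411.7111 W

208411.7111 W


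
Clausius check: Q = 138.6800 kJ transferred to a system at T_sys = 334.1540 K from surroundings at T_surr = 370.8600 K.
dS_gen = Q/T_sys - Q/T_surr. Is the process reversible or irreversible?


dS_sys = 138.6800/334.1540 = 0.4150 kJ/K
dS_surr = -138.6800/370.8600 = -0.3739 kJ/K
dS_gen = 0.4150 - 0.3739 = 0.0411 kJ/K (irreversible)

dS_gen = 0.0411 kJ/K, irreversible


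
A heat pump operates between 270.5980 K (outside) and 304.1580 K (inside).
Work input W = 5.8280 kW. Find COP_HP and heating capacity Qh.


COP = 304.1580 / 33.5600 = 9.0631
Qh = 9.0631 * 5.8280 = 52.8198 kW

COP = 9.0631, Qh = 52.8198 kW


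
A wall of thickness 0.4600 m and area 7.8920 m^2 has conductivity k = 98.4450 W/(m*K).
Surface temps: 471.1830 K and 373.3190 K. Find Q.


dT = 97.8640 K
Q = 98.4450 * 7.8920 * 97.8640 / 0.4600 = 165289.7303 W

165289.7303 W


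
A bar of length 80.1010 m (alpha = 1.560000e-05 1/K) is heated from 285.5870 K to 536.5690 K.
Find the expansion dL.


dT = 250.9820 K
dL = 1.560000e-05 * 80.1010 * 250.9820 = 0.313621 m
L_final = 80.414621 m

dL = 0.313621 m


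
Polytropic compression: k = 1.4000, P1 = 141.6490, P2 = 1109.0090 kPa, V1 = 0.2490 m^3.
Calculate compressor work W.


(k-1)/k = 0.2857
(P2/P1)^exp = 1.8003
W = 3.5000 * 141.6490 * 0.2490 * (1.8003 - 1) = 98.7968 kJ

98.7968 kJ


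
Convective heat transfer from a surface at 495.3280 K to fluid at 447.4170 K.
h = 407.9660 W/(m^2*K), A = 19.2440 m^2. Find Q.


dT = 47.9110 K
Q = 407.9660 * 19.2440 * 47.9110 = 376144.3599 W

376144.3599 W


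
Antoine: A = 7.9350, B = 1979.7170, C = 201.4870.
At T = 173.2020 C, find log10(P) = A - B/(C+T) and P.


C+T = 374.6890
B/(C+T) = 5.2836
log10(P) = 7.9350 - 5.2836 = 2.6514
P = 10^2.6514 = 448.0978 mmHg

448.0978 mmHg


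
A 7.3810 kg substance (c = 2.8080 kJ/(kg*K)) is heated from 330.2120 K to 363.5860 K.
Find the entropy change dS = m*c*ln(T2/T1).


T2/T1 = 1.1011
ln(T2/T1) = 0.0963
dS = 7.3810 * 2.8080 * 0.0963 = 1.9955 kJ/K

1.9955 kJ/K


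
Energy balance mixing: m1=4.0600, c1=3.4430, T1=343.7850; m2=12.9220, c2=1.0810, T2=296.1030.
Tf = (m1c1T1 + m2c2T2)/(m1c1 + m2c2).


num = 8941.7948
den = 27.9473
Tf = 319.9524 K

319.9524 K


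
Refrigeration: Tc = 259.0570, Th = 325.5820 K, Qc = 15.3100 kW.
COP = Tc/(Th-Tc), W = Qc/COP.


COP = 259.0570 / 66.5250 = 3.8941
W = 15.3100 / 3.8941 = 3.9316 kW

COP = 3.8941, W = 3.9316 kW


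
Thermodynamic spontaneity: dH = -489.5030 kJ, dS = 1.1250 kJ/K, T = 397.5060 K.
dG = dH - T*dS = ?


T*dS = 397.5060 * 1.1250 = 447.1942 kJ
dG = -489.5030 - 447.1942 = -936.6972 kJ (spontaneous)

dG = -936.6972 kJ, spontaneous


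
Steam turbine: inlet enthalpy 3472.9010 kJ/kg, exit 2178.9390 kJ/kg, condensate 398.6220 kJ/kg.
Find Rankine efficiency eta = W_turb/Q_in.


W = 1293.9620 kJ/kg
Q_in = 3074.2790 kJ/kg
eta = 0.4209 = 42.0899%

eta = 42.0899%


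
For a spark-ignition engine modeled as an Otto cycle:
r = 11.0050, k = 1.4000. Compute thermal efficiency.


r^(k-1) = 2.6100
eta = 1 - 1/2.6100 = 0.6169 = 61.6854%

61.6854%


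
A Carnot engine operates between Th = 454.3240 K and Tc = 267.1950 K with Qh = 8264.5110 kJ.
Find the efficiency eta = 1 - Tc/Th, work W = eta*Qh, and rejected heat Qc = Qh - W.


eta = 1 - 267.1950/454.3240 = 0.4119
W = 0.4119 * 8264.5110 = 3404.0237 kJ
Qc = 8264.5110 - 3404.0237 = 4860.4873 kJ

eta = 41.1884%, W = 3404.0237 kJ, Qc = 4860.4873 kJ


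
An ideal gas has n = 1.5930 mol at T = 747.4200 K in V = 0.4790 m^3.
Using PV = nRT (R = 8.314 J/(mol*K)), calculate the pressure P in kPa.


P = nRT/V = 1.5930 * 8.314 * 747.4200 / 0.4790
= 9898.9815 / 0.4790 = 20665.9321 Pa = 20.6659 kPa

20.6659 kPa


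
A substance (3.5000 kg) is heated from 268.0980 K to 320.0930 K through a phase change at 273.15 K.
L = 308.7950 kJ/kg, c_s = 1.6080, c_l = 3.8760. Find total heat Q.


Q1 (sensible, solid) = 3.5000 * 1.6080 * 5.0520 = 28.4327 kJ
Q2 (latent) = 3.5000 * 308.7950 = 1080.7825 kJ
Q3 (sensible, liquid) = 3.5000 * 3.8760 * 46.9430 = 636.8287 kJ
Q_total = 1746.0439 kJ

1746.0439 kJ


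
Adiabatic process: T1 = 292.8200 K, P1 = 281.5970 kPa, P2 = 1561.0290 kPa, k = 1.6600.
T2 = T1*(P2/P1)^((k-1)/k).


(k-1)/k = 0.3976
(P2/P1)^exp = 1.9757
T2 = 292.8200 * 1.9757 = 578.5244 K

578.5244 K


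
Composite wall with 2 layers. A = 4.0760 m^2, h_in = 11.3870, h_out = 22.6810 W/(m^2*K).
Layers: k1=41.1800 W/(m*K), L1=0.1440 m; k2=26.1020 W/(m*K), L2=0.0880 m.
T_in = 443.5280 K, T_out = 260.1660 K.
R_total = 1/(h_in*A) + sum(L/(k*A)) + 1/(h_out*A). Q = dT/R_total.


R_conv_in = 1/(11.3870*4.0760) = 0.0215
R_1 = 0.1440/(41.1800*4.0760) = 0.0009
R_2 = 0.0880/(26.1020*4.0760) = 0.0008
R_conv_out = 1/(22.6810*4.0760) = 0.0108
R_total = 0.0340 K/W
Q = 183.3620 / 0.0340 = 5385.4827 W

R_total = 0.0340 K/W, Q = 5385.4827 W


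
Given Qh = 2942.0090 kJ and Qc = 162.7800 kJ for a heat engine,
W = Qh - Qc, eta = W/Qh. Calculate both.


W = 2942.0090 - 162.7800 = 2779.2290 kJ
eta = 2779.2290 / 2942.0090 = 0.9447 = 94.4670%

W = 2779.2290 kJ, eta = 94.4670%


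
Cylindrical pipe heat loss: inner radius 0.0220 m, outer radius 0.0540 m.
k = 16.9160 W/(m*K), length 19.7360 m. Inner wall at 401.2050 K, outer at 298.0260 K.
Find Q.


dT = 103.1790 K
ln(ro/ri) = 0.8979
Q = 2*pi*16.9160*19.7360*103.1790 / 0.8979 = 241034.8874 W

241034.8874 W


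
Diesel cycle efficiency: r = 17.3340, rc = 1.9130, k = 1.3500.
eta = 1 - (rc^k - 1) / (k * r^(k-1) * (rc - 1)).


r^(k-1) = 2.7140
rc^k = 2.4006
eta = 0.5813 = 58.1315%

58.1315%


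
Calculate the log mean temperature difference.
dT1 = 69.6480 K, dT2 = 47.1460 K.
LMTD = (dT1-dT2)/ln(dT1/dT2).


dT1/dT2 = 1.4773
ln(dT1/dT2) = 0.3902
LMTD = 22.5020 / 0.3902 = 57.6672 K

57.6672 K


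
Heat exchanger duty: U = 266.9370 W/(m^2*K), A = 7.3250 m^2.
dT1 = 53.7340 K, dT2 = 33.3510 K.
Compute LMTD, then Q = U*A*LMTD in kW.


LMTD = 42.7354 K
Q = 266.9370 * 7.3250 * 42.7354 = 83561.1093 W = 83.5611 kW

83.5611 kW


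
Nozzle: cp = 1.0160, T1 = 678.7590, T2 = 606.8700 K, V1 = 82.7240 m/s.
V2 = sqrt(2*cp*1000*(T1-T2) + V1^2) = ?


dT = 71.8890 K
2*cp*1000*dT = 146078.4480
V1^2 = 6843.2602
V2 = sqrt(152921.7082) = 391.0521 m/s

391.0521 m/s


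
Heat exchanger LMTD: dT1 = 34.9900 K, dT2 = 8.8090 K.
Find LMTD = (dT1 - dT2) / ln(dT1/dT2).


dT1/dT2 = 3.9721
ln(dT1/dT2) = 1.3793
LMTD = 26.1810 / 1.3793 = 18.9815 K

18.9815 K


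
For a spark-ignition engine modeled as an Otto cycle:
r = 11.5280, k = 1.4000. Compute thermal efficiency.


r^(k-1) = 2.6589
eta = 1 - 1/2.6589 = 0.6239 = 62.3904%

62.3904%


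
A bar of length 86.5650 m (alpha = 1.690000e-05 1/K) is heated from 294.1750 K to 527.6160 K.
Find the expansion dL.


dT = 233.4410 K
dL = 1.690000e-05 * 86.5650 * 233.4410 = 0.341512 m
L_final = 86.906512 m

dL = 0.341512 m


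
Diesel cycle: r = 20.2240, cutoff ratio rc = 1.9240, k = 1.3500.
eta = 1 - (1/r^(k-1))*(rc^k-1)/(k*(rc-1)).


r^(k-1) = 2.8645
rc^k = 2.4192
eta = 0.6028 = 60.2815%

60.2815%


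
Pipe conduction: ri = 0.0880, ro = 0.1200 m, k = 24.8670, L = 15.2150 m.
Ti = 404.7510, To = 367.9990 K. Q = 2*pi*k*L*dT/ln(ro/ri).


dT = 36.7520 K
ln(ro/ri) = 0.3102
Q = 2*pi*24.8670*15.2150*36.7520 / 0.3102 = 281693.9443 W

281693.9443 W


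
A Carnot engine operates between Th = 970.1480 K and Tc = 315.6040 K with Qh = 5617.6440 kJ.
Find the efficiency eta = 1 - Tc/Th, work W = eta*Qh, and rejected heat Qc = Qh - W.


eta = 1 - 315.6040/970.1480 = 0.6747
W = 0.6747 * 5617.6440 = 3790.1384 kJ
Qc = 5617.6440 - 3790.1384 = 1827.5056 kJ

eta = 67.4685%, W = 3790.1384 kJ, Qc = 1827.5056 kJ


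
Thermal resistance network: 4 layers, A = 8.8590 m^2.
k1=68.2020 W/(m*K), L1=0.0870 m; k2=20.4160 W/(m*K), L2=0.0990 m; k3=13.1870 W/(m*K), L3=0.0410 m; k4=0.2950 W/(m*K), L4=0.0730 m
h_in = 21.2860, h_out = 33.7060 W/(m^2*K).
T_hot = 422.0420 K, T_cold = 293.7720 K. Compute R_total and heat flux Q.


R_conv_in = 1/(21.2860*8.8590) = 0.0053
R_1 = 0.0870/(68.2020*8.8590) = 0.0001
R_2 = 0.0990/(20.4160*8.8590) = 0.0005
R_3 = 0.0410/(13.1870*8.8590) = 0.0004
R_4 = 0.0730/(0.2950*8.8590) = 0.0279
R_conv_out = 1/(33.7060*8.8590) = 0.0033
R_total = 0.0376 K/W
Q = 128.2700 / 0.0376 = 3408.9733 W

R_total = 0.0376 K/W, Q = 3408.9733 W


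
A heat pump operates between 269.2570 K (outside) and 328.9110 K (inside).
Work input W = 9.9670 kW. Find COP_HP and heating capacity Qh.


COP = 328.9110 / 59.6540 = 5.5136
Qh = 5.5136 * 9.9670 = 54.9545 kW

COP = 5.5136, Qh = 54.9545 kW


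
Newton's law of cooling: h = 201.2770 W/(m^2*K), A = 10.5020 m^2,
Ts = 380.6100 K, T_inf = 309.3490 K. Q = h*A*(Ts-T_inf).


dT = 71.2610 K
Q = 201.2770 * 10.5020 * 71.2610 = 150632.2895 W

150632.2895 W


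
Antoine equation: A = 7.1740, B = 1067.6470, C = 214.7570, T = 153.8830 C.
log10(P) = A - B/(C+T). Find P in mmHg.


C+T = 368.6400
B/(C+T) = 2.8962
log10(P) = 7.1740 - 2.8962 = 4.2778
P = 10^4.2778 = 18959.2938 mmHg

18959.2938 mmHg
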